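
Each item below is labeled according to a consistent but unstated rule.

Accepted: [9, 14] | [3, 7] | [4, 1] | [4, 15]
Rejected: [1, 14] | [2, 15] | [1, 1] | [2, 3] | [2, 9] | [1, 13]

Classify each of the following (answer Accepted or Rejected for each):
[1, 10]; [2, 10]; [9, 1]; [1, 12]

Rejected, Rejected, Accepted, Rejected

The pattern is that an item is 'Accepted' exactly when: first ≥ 3.
[1, 10] — first 1, hence Rejected.
[2, 10] — first 2, hence Rejected.
[9, 1] — first 9, hence Accepted.
[1, 12] — first 1, hence Rejected.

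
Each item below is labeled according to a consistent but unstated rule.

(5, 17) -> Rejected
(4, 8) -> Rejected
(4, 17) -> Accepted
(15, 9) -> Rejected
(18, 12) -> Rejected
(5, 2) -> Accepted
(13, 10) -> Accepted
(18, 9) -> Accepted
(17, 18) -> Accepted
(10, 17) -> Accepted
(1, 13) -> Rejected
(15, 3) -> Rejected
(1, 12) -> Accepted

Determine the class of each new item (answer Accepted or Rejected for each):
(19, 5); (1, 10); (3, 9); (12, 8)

The pattern is that an item is 'Accepted' exactly when: sum is odd.
(19, 5): 19+5 = 24 — fails the rule, so Rejected. (1, 10): 1+10 = 11 — has this property, so Accepted. (3, 9): 3+9 = 12 — fails the rule, so Rejected. (12, 8): 12+8 = 20 — fails the rule, so Rejected.

Rejected, Accepted, Rejected, Rejected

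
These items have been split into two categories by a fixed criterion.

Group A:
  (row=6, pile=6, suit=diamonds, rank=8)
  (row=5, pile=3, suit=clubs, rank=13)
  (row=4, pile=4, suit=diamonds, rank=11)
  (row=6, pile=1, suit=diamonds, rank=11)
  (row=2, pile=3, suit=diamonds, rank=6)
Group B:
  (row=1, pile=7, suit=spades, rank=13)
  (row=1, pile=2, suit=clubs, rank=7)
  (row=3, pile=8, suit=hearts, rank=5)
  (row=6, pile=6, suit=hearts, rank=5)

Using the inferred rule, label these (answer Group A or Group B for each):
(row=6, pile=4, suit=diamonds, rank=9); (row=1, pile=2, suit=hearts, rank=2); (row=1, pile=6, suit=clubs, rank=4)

The simplest hypothesis consistent with all the labels is: rank ≥ 6 AND row ≥ 2.
(row=6, pile=4, suit=diamonds, rank=9): Group A (rank = 9, row = 6). (row=1, pile=2, suit=hearts, rank=2): Group B (rank = 2, row = 1). (row=1, pile=6, suit=clubs, rank=4): Group B (rank = 4, row = 1).

Group A, Group B, Group B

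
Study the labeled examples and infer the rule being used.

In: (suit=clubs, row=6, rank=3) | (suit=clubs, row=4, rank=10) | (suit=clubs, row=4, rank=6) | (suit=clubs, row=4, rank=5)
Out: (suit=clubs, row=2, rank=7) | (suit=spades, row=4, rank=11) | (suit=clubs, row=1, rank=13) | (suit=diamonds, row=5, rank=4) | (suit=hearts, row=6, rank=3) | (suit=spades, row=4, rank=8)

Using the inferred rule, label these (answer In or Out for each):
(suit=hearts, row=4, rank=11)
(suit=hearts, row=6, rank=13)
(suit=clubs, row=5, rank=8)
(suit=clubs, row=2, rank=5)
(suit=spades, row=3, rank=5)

The classifier is using: suit is clubs AND row ≥ 4.
(suit=hearts, row=4, rank=11): Out (suit is hearts, row = 4). (suit=hearts, row=6, rank=13): Out (suit is hearts, row = 6). (suit=clubs, row=5, rank=8): In (suit is clubs, row = 5). (suit=clubs, row=2, rank=5): Out (suit is clubs, row = 2). (suit=spades, row=3, rank=5): Out (suit is spades, row = 3).

Out, Out, In, Out, Out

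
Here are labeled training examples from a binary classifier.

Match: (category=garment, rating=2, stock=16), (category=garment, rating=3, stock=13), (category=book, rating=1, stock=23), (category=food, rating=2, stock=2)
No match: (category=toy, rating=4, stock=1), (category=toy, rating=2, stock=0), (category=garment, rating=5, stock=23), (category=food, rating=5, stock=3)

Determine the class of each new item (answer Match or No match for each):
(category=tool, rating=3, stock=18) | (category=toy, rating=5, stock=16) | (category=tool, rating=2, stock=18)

Match, No match, Match

The simplest hypothesis consistent with all the labels is: stock ≥ 1 AND rating ≤ 3.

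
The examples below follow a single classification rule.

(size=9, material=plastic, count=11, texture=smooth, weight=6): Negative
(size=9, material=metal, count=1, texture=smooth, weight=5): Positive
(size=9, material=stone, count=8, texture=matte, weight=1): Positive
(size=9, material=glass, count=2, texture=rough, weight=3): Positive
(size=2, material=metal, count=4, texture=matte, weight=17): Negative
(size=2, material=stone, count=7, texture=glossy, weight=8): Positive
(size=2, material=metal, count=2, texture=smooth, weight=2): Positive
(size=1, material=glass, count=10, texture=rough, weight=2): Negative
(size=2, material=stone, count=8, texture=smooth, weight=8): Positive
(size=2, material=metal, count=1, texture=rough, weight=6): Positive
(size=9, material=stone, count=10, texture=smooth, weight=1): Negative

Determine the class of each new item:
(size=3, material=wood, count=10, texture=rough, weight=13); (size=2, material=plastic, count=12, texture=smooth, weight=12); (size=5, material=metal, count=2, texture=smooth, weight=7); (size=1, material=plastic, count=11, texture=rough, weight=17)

All 'Positive' examples share one property — weight ≤ 8 AND count ≤ 8 — and every 'Negative' example lacks it.
Negative: (size=3, material=wood, count=10, texture=rough, weight=13), since weight = 13, count = 10. Negative: (size=2, material=plastic, count=12, texture=smooth, weight=12), since weight = 12, count = 12. Positive: (size=5, material=metal, count=2, texture=smooth, weight=7), since weight = 7, count = 2. Negative: (size=1, material=plastic, count=11, texture=rough, weight=17), since weight = 17, count = 11.

Negative, Negative, Positive, Negative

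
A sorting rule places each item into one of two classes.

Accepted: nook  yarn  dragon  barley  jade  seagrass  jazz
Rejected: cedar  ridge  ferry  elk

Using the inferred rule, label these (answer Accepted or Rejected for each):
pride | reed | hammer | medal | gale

Rejected, Accepted, Accepted, Rejected, Accepted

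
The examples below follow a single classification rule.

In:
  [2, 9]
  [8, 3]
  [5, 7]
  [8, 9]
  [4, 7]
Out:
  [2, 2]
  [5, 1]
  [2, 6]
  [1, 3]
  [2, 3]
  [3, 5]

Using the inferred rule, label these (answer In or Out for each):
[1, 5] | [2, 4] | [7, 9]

Out, Out, In

All 'In' examples share one property — sum ≥ 11 — and every 'Out' example lacks it.
Out: [1, 5], since 1+5 = 6. Out: [2, 4], since 2+4 = 6. In: [7, 9], since 7+9 = 16.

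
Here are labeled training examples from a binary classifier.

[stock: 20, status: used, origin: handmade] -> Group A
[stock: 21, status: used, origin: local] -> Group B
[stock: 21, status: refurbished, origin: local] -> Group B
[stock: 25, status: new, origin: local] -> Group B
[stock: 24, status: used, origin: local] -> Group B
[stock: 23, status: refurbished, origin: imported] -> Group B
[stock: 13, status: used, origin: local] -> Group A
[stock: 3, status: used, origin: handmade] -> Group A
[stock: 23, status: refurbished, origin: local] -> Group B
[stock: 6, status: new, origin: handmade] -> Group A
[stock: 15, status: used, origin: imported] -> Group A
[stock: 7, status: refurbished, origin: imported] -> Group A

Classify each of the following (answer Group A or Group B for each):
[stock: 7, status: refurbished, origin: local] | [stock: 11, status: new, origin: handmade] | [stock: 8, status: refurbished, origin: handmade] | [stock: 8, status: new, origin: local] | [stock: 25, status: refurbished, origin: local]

Group A, Group A, Group A, Group A, Group B

The pattern is that an item is 'Group A' exactly when: stock ≤ 20.
[stock: 7, status: refurbished, origin: local]: stock = 7, meets the rule → Group A. [stock: 11, status: new, origin: handmade]: stock = 11, meets the rule → Group A. [stock: 8, status: refurbished, origin: handmade]: stock = 8, meets the rule → Group A. [stock: 8, status: new, origin: local]: stock = 8, meets the rule → Group A. [stock: 25, status: refurbished, origin: local]: stock = 25, lacks this property → Group B.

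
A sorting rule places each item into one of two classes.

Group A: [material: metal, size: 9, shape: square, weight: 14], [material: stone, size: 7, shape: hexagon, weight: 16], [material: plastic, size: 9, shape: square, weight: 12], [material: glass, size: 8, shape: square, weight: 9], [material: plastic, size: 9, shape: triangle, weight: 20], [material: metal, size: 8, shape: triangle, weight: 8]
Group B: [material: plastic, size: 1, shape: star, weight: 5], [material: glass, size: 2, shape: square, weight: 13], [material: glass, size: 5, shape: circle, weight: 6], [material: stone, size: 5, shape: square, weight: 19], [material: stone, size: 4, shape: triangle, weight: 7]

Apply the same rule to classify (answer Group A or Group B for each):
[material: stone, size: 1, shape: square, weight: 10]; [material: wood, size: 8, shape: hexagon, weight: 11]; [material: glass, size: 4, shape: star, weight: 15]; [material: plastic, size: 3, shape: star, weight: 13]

One predicate separates the groups cleanly: size ≥ 7.

Group B, Group A, Group B, Group B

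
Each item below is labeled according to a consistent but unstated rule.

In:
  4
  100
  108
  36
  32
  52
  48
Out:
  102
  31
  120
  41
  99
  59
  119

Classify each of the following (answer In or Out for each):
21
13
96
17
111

Rule: multiple of 4 AND at most 108. This holds for each 'In' example and fails for each 'Out' one.

Out, Out, In, Out, Out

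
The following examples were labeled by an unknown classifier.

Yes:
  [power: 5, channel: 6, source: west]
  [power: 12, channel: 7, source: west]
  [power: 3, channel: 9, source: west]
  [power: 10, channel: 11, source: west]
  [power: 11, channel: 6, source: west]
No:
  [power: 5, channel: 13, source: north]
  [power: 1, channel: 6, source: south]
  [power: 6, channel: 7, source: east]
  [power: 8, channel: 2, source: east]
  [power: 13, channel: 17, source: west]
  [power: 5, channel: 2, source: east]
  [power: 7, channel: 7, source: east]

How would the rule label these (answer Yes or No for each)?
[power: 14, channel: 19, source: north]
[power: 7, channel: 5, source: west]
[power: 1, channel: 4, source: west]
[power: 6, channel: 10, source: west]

The pattern is that an item is 'Yes' exactly when: source is west AND power ≤ 12.

No, Yes, Yes, Yes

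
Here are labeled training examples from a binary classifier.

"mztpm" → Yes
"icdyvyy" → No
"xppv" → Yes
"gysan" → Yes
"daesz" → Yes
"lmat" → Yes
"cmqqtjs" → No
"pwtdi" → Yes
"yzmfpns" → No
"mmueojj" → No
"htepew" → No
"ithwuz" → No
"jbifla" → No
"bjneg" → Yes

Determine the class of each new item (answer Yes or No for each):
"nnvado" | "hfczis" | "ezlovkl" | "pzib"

No, No, No, Yes

'Yes' ⟺ length ≤ 5.
"nnvado": length 6 — fails the rule, so No.
"hfczis": length 6 — fails the rule, so No.
"ezlovkl": length 7 — fails the rule, so No.
"pzib": length 4 — qualifies, so Yes.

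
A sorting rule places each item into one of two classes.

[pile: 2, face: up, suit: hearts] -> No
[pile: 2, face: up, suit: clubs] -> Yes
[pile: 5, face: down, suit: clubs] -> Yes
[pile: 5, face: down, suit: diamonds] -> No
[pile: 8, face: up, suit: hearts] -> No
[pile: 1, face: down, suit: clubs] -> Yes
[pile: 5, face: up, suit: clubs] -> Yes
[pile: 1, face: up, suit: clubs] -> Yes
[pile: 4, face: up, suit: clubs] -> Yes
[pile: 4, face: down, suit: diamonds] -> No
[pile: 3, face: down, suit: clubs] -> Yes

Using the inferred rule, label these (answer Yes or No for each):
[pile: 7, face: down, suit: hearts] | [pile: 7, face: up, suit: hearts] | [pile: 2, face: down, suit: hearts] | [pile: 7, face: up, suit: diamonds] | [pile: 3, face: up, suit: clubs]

No, No, No, No, Yes

All 'Yes' examples share one property — suit is clubs — and every 'No' example lacks it.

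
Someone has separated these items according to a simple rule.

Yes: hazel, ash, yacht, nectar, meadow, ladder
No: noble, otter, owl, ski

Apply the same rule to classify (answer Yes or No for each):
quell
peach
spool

No, Yes, No

Looking at the examples, the only property every 'Yes' case has and every 'No' case lacks is: contains 'a'.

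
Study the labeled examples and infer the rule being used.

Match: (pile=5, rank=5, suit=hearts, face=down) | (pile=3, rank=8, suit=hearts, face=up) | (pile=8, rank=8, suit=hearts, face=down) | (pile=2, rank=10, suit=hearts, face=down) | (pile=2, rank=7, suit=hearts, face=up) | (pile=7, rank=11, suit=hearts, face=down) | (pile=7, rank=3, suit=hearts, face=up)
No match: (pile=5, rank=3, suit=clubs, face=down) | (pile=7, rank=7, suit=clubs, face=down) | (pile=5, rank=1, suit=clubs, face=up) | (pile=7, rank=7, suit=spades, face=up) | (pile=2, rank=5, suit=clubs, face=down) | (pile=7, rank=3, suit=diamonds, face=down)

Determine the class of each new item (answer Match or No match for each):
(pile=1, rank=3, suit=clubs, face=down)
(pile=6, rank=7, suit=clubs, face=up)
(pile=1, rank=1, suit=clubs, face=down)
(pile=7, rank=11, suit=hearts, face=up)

No match, No match, No match, Match

Rule: suit is hearts. This holds for each 'Match' example and fails for each 'No match' one.
(pile=1, rank=3, suit=clubs, face=down) — suit is clubs, hence No match.
(pile=6, rank=7, suit=clubs, face=up) — suit is clubs, hence No match.
(pile=1, rank=1, suit=clubs, face=down) — suit is clubs, hence No match.
(pile=7, rank=11, suit=hearts, face=up) — suit is hearts, hence Match.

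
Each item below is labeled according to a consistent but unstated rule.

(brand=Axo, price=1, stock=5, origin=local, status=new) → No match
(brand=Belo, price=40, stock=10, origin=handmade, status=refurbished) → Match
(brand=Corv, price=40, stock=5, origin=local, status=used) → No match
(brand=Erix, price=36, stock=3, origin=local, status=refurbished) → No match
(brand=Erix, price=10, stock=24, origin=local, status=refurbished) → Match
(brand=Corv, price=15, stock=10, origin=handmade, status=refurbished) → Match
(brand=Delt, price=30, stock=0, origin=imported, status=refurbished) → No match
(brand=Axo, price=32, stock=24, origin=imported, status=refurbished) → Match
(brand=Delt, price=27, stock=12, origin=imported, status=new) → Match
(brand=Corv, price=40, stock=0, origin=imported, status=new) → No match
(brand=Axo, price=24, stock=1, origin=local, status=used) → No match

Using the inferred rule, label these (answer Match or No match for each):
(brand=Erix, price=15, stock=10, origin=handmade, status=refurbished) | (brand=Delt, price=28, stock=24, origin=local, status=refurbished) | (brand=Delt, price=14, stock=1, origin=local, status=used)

Match, Match, No match

The distinguishing property — stock ≥ 10 — holds for all the 'Match' cases and none of the 'No match' cases.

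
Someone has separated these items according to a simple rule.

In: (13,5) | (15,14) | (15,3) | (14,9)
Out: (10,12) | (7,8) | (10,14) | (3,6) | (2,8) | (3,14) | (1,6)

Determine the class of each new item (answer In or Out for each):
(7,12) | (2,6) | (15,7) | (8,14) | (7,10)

All 'In' examples share one property — first > second — and every 'Out' example lacks it.
(7,12): Out (7 < 12).
(2,6): Out (2 < 6).
(15,7): In (15 > 7).
(8,14): Out (8 < 14).
(7,10): Out (7 < 10).

Out, Out, In, Out, Out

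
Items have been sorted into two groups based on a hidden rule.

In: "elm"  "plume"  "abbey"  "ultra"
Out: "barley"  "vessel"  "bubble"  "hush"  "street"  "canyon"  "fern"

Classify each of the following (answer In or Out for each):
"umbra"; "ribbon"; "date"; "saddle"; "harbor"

The pattern is that an item is 'In' exactly when: odd length.
"umbra": length 5, satisfies this → In.
"ribbon": length 6, fails the rule → Out.
"date": length 4, fails the rule → Out.
"saddle": length 6, fails the rule → Out.
"harbor": length 6, fails the rule → Out.

In, Out, Out, Out, Out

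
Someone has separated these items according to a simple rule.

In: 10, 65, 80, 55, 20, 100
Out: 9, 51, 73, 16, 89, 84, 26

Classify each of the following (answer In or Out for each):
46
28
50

Out, Out, In

The common property of the 'In' items is: multiple of 5. No 'Out' item has it.
46: 46 = 5·9 + 1 — lacks this property, so Out. 28: 28 = 5·5 + 3 — lacks this property, so Out. 50: 50 = 5·10 — passes, so In.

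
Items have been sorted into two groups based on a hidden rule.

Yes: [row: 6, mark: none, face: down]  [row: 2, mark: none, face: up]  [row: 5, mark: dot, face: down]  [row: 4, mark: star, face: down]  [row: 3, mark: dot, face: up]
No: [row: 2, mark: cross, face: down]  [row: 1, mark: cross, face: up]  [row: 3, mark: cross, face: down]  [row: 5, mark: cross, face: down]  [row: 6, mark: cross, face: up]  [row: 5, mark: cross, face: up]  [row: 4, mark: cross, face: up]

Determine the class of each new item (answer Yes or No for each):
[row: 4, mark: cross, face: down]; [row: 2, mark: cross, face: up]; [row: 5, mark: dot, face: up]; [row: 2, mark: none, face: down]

No, No, Yes, Yes

The distinguishing property — mark is not cross — holds for all the 'Yes' cases and none of the 'No' cases.
[row: 4, mark: cross, face: down]: No (mark is cross). [row: 2, mark: cross, face: up]: No (mark is cross). [row: 5, mark: dot, face: up]: Yes (mark is dot). [row: 2, mark: none, face: down]: Yes (mark is none).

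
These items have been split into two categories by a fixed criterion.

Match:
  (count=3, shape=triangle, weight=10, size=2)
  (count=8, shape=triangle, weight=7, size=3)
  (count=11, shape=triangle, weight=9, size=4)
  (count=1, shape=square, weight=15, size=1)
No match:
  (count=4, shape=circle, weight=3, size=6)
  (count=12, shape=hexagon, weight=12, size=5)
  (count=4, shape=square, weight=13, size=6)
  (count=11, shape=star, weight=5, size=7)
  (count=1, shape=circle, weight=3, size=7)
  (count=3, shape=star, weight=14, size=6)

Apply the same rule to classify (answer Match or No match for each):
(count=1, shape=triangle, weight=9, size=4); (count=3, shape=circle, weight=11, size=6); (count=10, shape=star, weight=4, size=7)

All 'Match' examples share one property — size ≤ 4 — and every 'No match' example lacks it.
(count=1, shape=triangle, weight=9, size=4) → size = 4 → Match.
(count=3, shape=circle, weight=11, size=6) → size = 6 → No match.
(count=10, shape=star, weight=4, size=7) → size = 7 → No match.

Match, No match, No match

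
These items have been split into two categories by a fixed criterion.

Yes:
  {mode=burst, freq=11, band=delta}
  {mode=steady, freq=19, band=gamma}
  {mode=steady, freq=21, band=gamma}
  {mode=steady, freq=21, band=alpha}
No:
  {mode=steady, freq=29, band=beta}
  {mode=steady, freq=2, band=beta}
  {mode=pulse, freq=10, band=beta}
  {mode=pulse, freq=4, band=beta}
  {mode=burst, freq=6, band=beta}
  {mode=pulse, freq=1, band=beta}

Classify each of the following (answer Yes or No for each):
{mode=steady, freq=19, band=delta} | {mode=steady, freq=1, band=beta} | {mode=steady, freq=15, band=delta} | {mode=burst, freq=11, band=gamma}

Looking at the examples, the only property every 'Yes' case has and every 'No' case lacks is: band is not beta.
Yes: {mode=steady, freq=19, band=delta}, since band is delta. No: {mode=steady, freq=1, band=beta}, since band is beta. Yes: {mode=steady, freq=15, band=delta}, since band is delta. Yes: {mode=burst, freq=11, band=gamma}, since band is gamma.

Yes, No, Yes, Yes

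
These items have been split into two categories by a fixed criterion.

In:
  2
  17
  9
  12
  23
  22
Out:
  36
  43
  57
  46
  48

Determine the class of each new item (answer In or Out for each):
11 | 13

In, In

The distinguishing property — at most 23 — holds for all the 'In' cases and none of the 'Out' cases.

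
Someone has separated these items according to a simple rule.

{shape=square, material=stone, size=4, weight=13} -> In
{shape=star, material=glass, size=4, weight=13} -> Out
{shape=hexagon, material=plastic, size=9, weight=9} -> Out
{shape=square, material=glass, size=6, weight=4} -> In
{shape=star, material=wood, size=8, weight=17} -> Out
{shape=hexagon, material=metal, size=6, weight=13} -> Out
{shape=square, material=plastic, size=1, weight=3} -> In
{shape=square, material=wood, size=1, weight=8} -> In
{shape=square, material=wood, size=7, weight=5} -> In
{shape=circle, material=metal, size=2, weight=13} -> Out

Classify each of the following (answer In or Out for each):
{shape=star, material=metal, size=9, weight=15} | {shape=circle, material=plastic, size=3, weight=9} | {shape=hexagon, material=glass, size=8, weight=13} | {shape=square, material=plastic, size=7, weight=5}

Out, Out, Out, In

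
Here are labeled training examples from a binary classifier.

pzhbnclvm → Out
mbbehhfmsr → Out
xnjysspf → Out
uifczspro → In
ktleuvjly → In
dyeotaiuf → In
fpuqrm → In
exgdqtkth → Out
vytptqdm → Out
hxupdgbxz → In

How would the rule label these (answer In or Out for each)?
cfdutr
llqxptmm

The distinguishing property — contains 'u' — holds for all the 'In' cases and none of the 'Out' cases.

In, Out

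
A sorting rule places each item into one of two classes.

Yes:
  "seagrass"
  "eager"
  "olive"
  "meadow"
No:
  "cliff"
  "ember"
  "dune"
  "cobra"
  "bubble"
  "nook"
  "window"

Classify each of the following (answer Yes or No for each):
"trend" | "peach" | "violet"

The classifier is using: has ≥ 3 vowels.
No: "trend", since 1 vowel.
No: "peach", since 2 vowels.
Yes: "violet", since 3 vowels.

No, No, Yes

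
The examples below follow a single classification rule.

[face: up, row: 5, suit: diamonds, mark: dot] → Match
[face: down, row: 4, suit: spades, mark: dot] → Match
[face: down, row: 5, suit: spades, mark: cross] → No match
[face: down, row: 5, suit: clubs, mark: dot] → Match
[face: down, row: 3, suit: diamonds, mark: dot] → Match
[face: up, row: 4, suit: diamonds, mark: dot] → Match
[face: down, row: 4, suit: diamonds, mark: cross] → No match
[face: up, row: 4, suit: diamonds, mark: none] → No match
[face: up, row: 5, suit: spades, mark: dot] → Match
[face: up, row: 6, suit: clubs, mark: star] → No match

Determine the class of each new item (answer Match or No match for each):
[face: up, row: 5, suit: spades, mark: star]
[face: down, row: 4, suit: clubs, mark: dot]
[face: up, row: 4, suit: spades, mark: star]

No match, Match, No match

All 'Match' examples share one property — mark is dot — and every 'No match' example lacks it.
[face: up, row: 5, suit: spades, mark: star]: mark is star — does not pass, so No match.
[face: down, row: 4, suit: clubs, mark: dot]: mark is dot — meets the rule, so Match.
[face: up, row: 4, suit: spades, mark: star]: mark is star — does not pass, so No match.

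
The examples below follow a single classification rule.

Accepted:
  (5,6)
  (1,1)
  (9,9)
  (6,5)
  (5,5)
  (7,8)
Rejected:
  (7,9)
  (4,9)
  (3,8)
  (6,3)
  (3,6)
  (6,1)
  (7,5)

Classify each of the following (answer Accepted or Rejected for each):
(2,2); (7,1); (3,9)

Accepted, Rejected, Rejected

All 'Accepted' examples share one property — |first − second| ≤ 1 — and every 'Rejected' example lacks it.
(2,2): |2−2| = 0 — matches, so Accepted. (7,1): |7−1| = 6 — fails this test, so Rejected. (3,9): |3−9| = 6 — fails this test, so Rejected.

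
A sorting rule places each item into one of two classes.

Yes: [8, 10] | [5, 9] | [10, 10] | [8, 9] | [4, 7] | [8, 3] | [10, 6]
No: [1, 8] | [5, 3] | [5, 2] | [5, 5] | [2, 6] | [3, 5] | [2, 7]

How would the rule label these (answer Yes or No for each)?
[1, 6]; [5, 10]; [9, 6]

One predicate separates the groups cleanly: sum ≥ 11.
No: [1, 6], since 1+6 = 7.
Yes: [5, 10], since 5+10 = 15.
Yes: [9, 6], since 9+6 = 15.

No, Yes, Yes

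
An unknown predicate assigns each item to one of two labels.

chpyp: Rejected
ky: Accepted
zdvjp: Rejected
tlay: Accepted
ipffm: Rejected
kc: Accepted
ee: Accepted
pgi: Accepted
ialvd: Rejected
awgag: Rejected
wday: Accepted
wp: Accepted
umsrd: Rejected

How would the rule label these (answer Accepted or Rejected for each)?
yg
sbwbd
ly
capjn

The pattern is that an item is 'Accepted' exactly when: length ≤ 4.
Accepted: yg, since length 2.
Rejected: sbwbd, since length 5.
Accepted: ly, since length 2.
Rejected: capjn, since length 5.

Accepted, Rejected, Accepted, Rejected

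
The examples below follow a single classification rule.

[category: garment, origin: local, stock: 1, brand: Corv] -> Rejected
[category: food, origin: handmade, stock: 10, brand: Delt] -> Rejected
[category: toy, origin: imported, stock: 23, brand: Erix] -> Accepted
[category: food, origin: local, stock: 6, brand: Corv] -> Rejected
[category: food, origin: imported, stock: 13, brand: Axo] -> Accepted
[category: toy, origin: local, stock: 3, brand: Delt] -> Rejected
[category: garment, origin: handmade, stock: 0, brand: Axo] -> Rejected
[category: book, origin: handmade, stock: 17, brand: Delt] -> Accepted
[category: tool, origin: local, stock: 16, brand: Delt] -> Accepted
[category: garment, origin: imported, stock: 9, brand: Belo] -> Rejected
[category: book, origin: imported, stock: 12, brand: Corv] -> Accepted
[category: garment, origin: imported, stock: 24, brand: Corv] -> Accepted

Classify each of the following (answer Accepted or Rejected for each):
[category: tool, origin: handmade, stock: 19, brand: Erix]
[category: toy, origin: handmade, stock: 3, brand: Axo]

The distinguishing property — stock ≥ 12 — holds for all the 'Accepted' cases and none of the 'Rejected' cases.
Accepted: [category: tool, origin: handmade, stock: 19, brand: Erix], since stock = 19.
Rejected: [category: toy, origin: handmade, stock: 3, brand: Axo], since stock = 3.

Accepted, Rejected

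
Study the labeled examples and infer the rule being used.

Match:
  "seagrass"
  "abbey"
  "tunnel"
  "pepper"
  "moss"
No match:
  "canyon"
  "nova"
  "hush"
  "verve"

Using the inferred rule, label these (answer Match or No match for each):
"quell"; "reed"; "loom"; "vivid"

Match, Match, Match, No match

Checking candidate rules against both groups, what survives is: has a double letter.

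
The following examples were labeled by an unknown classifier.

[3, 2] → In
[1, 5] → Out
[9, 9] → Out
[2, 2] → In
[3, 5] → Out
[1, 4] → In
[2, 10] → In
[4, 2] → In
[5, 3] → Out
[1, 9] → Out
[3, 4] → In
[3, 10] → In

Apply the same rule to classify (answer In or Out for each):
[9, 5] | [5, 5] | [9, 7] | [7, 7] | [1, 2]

Out, Out, Out, Out, In

The common property of the 'In' items is: second is even. No 'Out' item has it.
[9, 5]: second 5, fails this test → Out.
[5, 5]: second 5, fails this test → Out.
[9, 7]: second 7, fails this test → Out.
[7, 7]: second 7, fails this test → Out.
[1, 2]: second 2, meets the rule → In.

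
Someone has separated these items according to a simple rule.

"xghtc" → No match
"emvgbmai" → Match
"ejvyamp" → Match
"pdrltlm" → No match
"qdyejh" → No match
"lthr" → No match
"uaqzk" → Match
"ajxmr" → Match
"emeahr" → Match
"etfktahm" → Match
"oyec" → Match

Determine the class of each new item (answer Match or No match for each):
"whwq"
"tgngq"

The pattern is that an item is 'Match' exactly when: starts with a vowel.
"whwq": starts with 'w' — doesn't match, so No match.
"tgngq": starts with 't' — doesn't match, so No match.

No match, No match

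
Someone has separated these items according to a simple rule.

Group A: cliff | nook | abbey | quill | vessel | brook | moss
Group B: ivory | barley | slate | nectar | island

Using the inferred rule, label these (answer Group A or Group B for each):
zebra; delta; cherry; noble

The pattern is that an item is 'Group A' exactly when: has a double letter.
zebra — no doubled letter, hence Group B.
delta — no doubled letter, hence Group B.
cherry — 'rr' doubled, hence Group A.
noble — no doubled letter, hence Group B.

Group B, Group B, Group A, Group B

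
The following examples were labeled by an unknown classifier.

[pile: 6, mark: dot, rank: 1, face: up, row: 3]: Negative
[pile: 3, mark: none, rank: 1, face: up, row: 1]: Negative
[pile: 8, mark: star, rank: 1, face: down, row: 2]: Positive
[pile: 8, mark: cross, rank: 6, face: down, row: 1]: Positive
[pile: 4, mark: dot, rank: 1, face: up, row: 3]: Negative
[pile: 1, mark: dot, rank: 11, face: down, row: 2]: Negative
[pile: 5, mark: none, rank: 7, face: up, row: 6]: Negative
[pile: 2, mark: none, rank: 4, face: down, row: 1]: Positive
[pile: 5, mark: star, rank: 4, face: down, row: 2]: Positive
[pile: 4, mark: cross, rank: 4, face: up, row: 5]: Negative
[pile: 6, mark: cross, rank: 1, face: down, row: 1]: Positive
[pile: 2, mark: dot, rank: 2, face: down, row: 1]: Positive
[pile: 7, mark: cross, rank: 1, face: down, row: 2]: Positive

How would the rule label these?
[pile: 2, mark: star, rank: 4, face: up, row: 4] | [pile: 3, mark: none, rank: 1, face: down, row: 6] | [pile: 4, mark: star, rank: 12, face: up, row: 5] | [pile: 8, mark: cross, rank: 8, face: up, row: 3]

Negative, Positive, Negative, Negative

A rule that fits every label: face is down AND pile ≥ 2 — true of each 'Positive' example, false of each 'Negative' one.
[pile: 2, mark: star, rank: 4, face: up, row: 4] → face is up, pile = 2 → Negative. [pile: 3, mark: none, rank: 1, face: down, row: 6] → face is down, pile = 3 → Positive. [pile: 4, mark: star, rank: 12, face: up, row: 5] → face is up, pile = 4 → Negative. [pile: 8, mark: cross, rank: 8, face: up, row: 3] → face is up, pile = 8 → Negative.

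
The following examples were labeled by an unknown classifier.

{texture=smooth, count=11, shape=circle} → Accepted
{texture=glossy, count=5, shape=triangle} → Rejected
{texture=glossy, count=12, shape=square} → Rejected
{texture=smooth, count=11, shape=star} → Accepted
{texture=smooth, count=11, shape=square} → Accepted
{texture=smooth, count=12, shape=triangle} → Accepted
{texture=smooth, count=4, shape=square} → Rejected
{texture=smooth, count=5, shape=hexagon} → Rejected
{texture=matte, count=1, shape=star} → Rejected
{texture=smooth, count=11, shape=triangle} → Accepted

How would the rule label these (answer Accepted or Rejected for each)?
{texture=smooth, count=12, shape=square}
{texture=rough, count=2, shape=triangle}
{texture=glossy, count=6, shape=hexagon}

Accepted, Rejected, Rejected

The distinguishing property — texture is smooth AND count ≥ 11 — holds for all the 'Accepted' cases and none of the 'Rejected' cases.
{texture=smooth, count=12, shape=square} → texture is smooth, count = 12 → Accepted. {texture=rough, count=2, shape=triangle} → texture is rough, count = 2 → Rejected. {texture=glossy, count=6, shape=hexagon} → texture is glossy, count = 6 → Rejected.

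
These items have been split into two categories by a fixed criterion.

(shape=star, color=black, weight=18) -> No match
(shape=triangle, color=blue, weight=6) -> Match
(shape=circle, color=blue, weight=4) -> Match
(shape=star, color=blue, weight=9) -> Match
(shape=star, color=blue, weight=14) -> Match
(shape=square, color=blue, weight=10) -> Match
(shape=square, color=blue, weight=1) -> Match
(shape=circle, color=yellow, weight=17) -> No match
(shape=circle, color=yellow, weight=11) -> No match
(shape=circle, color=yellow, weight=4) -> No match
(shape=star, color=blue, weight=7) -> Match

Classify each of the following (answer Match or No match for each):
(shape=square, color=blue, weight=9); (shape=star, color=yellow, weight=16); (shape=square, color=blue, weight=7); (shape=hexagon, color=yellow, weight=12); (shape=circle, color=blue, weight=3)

Match, No match, Match, No match, Match

The simplest hypothesis consistent with all the labels is: color is blue.
(shape=square, color=blue, weight=9): color is blue, passes → Match.
(shape=star, color=yellow, weight=16): color is yellow, doesn't qualify → No match.
(shape=square, color=blue, weight=7): color is blue, passes → Match.
(shape=hexagon, color=yellow, weight=12): color is yellow, doesn't qualify → No match.
(shape=circle, color=blue, weight=3): color is blue, passes → Match.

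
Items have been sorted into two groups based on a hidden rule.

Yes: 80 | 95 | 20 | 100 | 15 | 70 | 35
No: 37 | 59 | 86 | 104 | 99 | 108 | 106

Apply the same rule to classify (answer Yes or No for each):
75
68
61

Yes, No, No

The rule appears to be: multiple of 5.
75 — 75 = 5·15, hence Yes.
68 — 68 = 5·13 + 3, hence No.
61 — 61 = 5·12 + 1, hence No.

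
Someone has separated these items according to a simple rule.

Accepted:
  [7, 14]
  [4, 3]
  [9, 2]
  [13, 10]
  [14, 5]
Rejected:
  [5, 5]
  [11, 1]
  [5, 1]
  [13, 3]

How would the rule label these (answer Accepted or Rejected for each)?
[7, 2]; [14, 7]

Accepted, Accepted

The pattern is that an item is 'Accepted' exactly when: sum is odd.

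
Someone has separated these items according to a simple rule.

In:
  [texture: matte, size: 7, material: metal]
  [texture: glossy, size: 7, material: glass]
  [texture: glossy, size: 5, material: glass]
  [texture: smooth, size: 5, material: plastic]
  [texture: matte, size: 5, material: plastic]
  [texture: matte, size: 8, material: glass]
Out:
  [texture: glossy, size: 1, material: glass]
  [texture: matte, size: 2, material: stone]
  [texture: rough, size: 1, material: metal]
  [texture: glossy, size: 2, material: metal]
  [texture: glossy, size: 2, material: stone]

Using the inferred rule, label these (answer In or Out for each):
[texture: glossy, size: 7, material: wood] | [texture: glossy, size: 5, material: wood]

In, In

The rule appears to be: size ≥ 5.
In: [texture: glossy, size: 7, material: wood], since size = 7. In: [texture: glossy, size: 5, material: wood], since size = 5.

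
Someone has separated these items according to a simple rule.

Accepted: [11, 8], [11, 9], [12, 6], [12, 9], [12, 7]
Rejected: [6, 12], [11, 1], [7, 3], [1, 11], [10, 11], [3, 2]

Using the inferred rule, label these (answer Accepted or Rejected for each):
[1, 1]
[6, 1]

The classifier is using: first > second AND sum ≥ 18.

Rejected, Rejected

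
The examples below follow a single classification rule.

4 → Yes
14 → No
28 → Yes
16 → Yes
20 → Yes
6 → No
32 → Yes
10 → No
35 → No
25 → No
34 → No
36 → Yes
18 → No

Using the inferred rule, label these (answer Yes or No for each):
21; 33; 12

No, No, Yes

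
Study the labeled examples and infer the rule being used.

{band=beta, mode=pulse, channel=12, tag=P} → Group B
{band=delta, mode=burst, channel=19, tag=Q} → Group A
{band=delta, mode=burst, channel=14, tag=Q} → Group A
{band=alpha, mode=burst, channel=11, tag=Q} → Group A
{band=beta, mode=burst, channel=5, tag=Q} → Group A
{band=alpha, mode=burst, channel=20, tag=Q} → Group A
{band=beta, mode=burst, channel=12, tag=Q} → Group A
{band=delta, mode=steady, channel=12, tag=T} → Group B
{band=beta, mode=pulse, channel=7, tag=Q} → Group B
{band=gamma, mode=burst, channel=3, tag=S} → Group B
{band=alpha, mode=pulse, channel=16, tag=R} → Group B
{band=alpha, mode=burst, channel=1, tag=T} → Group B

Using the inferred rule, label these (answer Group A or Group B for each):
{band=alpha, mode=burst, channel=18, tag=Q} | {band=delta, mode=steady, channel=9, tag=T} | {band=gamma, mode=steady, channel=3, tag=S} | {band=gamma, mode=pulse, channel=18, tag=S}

Group A, Group B, Group B, Group B

The distinguishing property — tag is Q AND mode is burst — holds for all the 'Group A' cases and none of the 'Group B' cases.
{band=alpha, mode=burst, channel=18, tag=Q} → tag is Q, mode is burst → Group A.
{band=delta, mode=steady, channel=9, tag=T} → tag is T, mode is steady → Group B.
{band=gamma, mode=steady, channel=3, tag=S} → tag is S, mode is steady → Group B.
{band=gamma, mode=pulse, channel=18, tag=S} → tag is S, mode is pulse → Group B.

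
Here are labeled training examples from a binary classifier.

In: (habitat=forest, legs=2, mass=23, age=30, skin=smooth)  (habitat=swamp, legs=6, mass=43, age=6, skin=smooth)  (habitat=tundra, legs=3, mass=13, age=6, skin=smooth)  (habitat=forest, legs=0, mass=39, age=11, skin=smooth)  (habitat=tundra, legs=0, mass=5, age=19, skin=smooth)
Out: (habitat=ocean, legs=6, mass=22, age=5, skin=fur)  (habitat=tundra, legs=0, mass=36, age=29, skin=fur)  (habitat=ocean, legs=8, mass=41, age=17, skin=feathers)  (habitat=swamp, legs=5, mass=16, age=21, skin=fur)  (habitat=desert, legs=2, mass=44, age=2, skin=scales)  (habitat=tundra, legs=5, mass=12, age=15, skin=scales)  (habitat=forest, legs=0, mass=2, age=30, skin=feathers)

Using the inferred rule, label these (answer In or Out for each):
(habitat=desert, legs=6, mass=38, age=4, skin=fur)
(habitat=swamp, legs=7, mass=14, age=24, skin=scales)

Out, Out

The pattern is that an item is 'In' exactly when: skin is smooth.
(habitat=desert, legs=6, mass=38, age=4, skin=fur) → skin is fur → Out.
(habitat=swamp, legs=7, mass=14, age=24, skin=scales) → skin is scales → Out.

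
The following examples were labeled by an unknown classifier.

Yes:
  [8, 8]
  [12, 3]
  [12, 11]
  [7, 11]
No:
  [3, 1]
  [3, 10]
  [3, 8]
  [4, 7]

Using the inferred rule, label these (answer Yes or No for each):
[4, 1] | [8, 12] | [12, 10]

The rule appears to be: sum ≥ 15.
[4, 1]: 4+1 = 5, lacks this property → No. [8, 12]: 8+12 = 20, checks out → Yes. [12, 10]: 12+10 = 22, checks out → Yes.

No, Yes, Yes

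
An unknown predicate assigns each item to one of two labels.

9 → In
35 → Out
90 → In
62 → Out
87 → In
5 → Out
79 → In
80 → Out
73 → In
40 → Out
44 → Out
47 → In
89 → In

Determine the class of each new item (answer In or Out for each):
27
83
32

In, In, Out

The common property of the 'In' items is: digit sum ≥ 9. No 'Out' item has it.
27: digit sum 2+7 = 9 — matches, so In. 83: digit sum 8+3 = 11 — matches, so In. 32: digit sum 3+2 = 5 — fails this test, so Out.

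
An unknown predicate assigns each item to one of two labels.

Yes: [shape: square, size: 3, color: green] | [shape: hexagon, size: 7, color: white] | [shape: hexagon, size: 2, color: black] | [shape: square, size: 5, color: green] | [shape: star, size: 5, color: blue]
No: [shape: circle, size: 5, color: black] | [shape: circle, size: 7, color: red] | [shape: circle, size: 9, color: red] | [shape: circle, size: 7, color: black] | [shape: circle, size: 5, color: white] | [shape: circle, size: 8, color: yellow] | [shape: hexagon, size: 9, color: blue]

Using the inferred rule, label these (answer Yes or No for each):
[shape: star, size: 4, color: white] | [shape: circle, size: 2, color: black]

The simplest hypothesis consistent with all the labels is: shape is not circle AND size ≤ 7.
[shape: star, size: 4, color: white]: Yes (shape is star, size = 4). [shape: circle, size: 2, color: black]: No (shape is circle, size = 2).

Yes, No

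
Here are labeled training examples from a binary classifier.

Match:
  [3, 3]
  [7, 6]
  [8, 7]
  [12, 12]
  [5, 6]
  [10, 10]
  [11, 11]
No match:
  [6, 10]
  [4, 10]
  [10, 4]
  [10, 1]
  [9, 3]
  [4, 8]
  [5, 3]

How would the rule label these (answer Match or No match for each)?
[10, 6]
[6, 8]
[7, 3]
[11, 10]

No match, No match, No match, Match

All 'Match' examples share one property — |first − second| ≤ 1 — and every 'No match' example lacks it.
[10, 6] → |10−6| = 4 → No match. [6, 8] → |6−8| = 2 → No match. [7, 3] → |7−3| = 4 → No match. [11, 10] → |11−10| = 1 → Match.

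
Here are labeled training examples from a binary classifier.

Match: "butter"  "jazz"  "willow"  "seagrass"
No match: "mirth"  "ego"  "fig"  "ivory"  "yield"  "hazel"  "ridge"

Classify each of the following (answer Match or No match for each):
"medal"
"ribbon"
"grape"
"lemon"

No match, Match, No match, No match

The classifier is using: even length.
"medal": length 5, does not satisfy this → No match.
"ribbon": length 6, matches → Match.
"grape": length 5, does not satisfy this → No match.
"lemon": length 5, does not satisfy this → No match.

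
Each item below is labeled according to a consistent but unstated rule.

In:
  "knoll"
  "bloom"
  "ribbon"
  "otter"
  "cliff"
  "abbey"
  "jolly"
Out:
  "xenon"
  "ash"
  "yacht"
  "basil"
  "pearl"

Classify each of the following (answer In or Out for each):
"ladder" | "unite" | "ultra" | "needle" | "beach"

In, Out, Out, In, Out

The simplest hypothesis consistent with all the labels is: has a double letter.
"ladder" — 'dd' doubled, hence In.
"unite" — no doubled letter, hence Out.
"ultra" — no doubled letter, hence Out.
"needle" — 'ee' doubled, hence In.
"beach" — no doubled letter, hence Out.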